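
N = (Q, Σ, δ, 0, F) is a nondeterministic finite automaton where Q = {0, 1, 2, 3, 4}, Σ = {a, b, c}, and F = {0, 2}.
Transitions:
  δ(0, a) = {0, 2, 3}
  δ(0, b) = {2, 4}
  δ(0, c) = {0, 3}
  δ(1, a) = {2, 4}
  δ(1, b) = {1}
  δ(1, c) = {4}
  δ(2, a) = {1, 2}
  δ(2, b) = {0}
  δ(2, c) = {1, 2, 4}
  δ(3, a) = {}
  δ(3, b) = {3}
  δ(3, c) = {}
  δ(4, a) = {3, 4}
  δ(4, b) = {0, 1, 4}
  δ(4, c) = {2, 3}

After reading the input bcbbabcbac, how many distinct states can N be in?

5

Start: {0}
read b: {2, 4}
read c: {1, 2, 3, 4}
read b: {0, 1, 3, 4}
read b: {0, 1, 2, 3, 4}
read a: {0, 1, 2, 3, 4}
read b: {0, 1, 2, 3, 4}
read c: {0, 1, 2, 3, 4}
read b: {0, 1, 2, 3, 4}
read a: {0, 1, 2, 3, 4}
read c: {0, 1, 2, 3, 4}
Final reachable set {0, 1, 2, 3, 4} has 5 states.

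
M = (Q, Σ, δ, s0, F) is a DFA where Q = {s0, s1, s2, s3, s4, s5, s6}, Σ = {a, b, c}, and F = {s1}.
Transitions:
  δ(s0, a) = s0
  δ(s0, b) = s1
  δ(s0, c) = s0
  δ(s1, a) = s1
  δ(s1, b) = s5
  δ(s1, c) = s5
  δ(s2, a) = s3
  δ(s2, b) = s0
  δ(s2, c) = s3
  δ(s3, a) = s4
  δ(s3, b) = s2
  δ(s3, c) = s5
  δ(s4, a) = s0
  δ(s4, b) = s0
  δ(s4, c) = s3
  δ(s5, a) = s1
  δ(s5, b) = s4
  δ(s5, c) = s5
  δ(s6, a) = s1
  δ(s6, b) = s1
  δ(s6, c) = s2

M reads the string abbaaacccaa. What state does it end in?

s1

s0 --a--> s0
s0 --b--> s1
s1 --b--> s5
s5 --a--> s1
s1 --a--> s1
s1 --a--> s1
s1 --c--> s5
s5 --c--> s5
s5 --c--> s5
s5 --a--> s1
s1 --a--> s1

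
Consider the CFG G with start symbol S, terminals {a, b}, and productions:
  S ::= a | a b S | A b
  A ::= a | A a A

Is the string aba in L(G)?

yes

S ⇒ abS ⇒ aba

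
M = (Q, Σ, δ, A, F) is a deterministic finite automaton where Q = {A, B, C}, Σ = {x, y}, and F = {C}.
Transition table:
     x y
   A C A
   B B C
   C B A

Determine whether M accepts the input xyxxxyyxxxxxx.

A --x--> C
C --y--> A
A --x--> C
C --x--> B
B --x--> B
B --y--> C
C --y--> A
A --x--> C
C --x--> B
B --x--> B
B --x--> B
B --x--> B
B --x--> B
End in state B, which is not an accepting state.

rejected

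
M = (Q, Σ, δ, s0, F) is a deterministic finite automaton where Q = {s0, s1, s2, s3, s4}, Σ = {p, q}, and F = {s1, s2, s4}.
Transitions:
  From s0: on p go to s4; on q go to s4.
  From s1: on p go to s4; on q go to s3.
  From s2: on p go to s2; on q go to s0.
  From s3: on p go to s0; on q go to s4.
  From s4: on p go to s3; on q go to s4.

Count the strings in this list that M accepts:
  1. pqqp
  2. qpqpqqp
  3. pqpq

pqqp: rejected
qpqpqqp: rejected
pqpq: accepted

1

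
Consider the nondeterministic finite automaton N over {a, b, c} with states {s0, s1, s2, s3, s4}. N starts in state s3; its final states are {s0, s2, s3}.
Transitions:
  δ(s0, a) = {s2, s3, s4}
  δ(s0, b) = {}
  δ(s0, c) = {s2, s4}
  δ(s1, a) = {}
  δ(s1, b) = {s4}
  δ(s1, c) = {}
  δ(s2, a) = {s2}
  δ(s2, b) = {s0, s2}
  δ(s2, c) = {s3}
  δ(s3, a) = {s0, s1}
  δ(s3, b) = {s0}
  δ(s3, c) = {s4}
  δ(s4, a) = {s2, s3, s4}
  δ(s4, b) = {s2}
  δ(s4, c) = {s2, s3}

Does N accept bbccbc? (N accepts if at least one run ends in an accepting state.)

rejected

Start: {s3}
read b: {s0}
read b: {}
The reachable set is empty and stays empty for the remaining 4 symbols.
Reachable ∩ accepting = {} — empty.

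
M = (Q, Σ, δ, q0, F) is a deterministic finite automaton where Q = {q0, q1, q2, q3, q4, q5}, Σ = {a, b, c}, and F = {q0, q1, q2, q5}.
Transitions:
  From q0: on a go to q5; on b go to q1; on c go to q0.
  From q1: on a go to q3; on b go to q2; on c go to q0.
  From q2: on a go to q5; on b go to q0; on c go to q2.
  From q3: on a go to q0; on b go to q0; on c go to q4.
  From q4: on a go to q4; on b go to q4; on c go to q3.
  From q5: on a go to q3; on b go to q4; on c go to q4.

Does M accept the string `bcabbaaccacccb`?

accepted

q0 --b--> q1
q1 --c--> q0
q0 --a--> q5
q5 --b--> q4
q4 --b--> q4
q4 --a--> q4
q4 --a--> q4
q4 --c--> q3
q3 --c--> q4
q4 --a--> q4
q4 --c--> q3
q3 --c--> q4
q4 --c--> q3
q3 --b--> q0
End in state q0, which is an accepting state.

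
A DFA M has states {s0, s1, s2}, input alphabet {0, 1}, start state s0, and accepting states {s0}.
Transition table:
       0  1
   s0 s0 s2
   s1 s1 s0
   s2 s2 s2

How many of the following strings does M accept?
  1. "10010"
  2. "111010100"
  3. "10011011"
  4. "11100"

0

"10010": rejected
"111010100": rejected
"10011011": rejected
"11100": rejected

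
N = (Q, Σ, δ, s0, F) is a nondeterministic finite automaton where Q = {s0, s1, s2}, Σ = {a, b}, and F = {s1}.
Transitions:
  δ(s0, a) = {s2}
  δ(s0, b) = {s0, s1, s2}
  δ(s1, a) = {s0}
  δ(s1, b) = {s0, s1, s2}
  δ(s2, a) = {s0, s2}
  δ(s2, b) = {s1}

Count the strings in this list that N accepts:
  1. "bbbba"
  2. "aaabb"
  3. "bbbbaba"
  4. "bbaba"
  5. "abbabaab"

"bbbba": rejected
"aaabb": accepted
"bbbbaba": rejected
"bbaba": rejected
"abbabaab": accepted

2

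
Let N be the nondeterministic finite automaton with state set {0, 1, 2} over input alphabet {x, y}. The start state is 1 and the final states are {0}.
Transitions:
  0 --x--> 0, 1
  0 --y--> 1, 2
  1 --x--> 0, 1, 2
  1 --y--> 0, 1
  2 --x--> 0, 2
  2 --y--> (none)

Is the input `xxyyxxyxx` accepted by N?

accepted

Start: {1}
read x: {0, 1, 2}
read x: {0, 1, 2}
read y: {0, 1, 2}
read y: {0, 1, 2}
read x: {0, 1, 2}
read x: {0, 1, 2}
read y: {0, 1, 2}
read x: {0, 1, 2}
read x: {0, 1, 2}
Reachable ∩ accepting = {0} — nonempty.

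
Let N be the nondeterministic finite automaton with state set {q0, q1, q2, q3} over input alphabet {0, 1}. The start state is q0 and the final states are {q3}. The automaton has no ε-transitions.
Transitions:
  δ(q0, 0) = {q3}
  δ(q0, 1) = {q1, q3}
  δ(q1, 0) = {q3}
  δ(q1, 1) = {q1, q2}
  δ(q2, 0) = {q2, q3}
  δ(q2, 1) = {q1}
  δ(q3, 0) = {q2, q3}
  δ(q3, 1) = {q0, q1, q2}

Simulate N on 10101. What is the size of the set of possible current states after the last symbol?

Start: {q0}
read 1: {q1, q3}
read 0: {q2, q3}
read 1: {q0, q1, q2}
read 0: {q2, q3}
read 1: {q0, q1, q2}
Final reachable set {q0, q1, q2} has 3 states.

3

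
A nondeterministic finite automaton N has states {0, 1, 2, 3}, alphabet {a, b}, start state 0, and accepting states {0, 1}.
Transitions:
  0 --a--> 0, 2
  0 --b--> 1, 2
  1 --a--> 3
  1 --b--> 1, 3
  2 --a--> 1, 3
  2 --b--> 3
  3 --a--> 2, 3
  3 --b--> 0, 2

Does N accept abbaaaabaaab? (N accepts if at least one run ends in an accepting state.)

accepted

Start: {0}
read a: {0, 2}
read b: {1, 2, 3}
read b: {0, 1, 2, 3}
read a: {0, 1, 2, 3}
read a: {0, 1, 2, 3}
read a: {0, 1, 2, 3}
read a: {0, 1, 2, 3}
read b: {0, 1, 2, 3}
read a: {0, 1, 2, 3}
read a: {0, 1, 2, 3}
read a: {0, 1, 2, 3}
read b: {0, 1, 2, 3}
Reachable ∩ accepting = {0, 1} — nonempty.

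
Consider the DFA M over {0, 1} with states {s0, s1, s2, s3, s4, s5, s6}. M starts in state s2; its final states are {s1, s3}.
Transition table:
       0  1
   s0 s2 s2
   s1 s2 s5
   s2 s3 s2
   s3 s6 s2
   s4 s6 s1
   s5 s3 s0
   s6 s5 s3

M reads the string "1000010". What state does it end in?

s2 --1--> s2
s2 --0--> s3
s3 --0--> s6
s6 --0--> s5
s5 --0--> s3
s3 --1--> s2
s2 --0--> s3

s3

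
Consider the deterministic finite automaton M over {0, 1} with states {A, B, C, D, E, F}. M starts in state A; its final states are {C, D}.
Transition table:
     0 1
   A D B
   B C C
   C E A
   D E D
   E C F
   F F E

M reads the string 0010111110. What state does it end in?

C

A --0--> D
D --0--> E
E --1--> F
F --0--> F
F --1--> E
E --1--> F
F --1--> E
E --1--> F
F --1--> E
E --0--> C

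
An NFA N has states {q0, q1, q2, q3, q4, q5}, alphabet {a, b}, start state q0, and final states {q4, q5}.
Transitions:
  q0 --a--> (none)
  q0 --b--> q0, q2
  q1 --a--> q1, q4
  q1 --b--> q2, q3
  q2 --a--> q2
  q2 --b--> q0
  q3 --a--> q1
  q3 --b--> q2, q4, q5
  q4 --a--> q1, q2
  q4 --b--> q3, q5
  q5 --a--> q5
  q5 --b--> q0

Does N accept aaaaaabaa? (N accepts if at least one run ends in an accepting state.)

rejected

Start: {q0}
read a: {}
The reachable set is empty and stays empty for the remaining 8 symbols.
Reachable ∩ accepting = {} — empty.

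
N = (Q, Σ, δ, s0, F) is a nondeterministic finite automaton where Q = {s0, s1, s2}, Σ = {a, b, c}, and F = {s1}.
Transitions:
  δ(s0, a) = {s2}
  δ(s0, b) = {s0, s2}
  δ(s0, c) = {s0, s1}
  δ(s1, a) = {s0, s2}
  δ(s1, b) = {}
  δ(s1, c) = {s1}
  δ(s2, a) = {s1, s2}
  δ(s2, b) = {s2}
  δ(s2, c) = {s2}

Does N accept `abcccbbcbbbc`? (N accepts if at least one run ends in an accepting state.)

Start: {s0}
read a: {s2}
read b: {s2}
read c: {s2}
read c: {s2}
read c: {s2}
read b: {s2}
read b: {s2}
read c: {s2}
read b: {s2}
read b: {s2}
read b: {s2}
read c: {s2}
Reachable ∩ accepting = {} — empty.

rejected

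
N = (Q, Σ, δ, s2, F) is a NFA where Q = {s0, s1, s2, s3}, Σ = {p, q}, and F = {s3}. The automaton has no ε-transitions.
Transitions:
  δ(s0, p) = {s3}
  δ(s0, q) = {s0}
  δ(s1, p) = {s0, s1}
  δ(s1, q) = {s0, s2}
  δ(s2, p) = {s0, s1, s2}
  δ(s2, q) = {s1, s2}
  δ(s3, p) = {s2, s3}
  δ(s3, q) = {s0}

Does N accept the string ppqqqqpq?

rejected

Start: {s2}
read p: {s0, s1, s2}
read p: {s0, s1, s2, s3}
read q: {s0, s1, s2}
read q: {s0, s1, s2}
read q: {s0, s1, s2}
read q: {s0, s1, s2}
read p: {s0, s1, s2, s3}
read q: {s0, s1, s2}
Reachable ∩ accepting = {} — empty.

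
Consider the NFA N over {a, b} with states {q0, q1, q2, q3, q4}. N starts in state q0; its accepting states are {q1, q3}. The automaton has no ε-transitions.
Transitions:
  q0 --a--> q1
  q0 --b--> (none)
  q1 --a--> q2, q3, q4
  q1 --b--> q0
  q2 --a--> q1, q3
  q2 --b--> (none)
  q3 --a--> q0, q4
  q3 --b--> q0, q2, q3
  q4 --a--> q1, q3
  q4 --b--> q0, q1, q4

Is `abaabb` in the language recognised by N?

Start: {q0}
read a: {q1}
read b: {q0}
read a: {q1}
read a: {q2, q3, q4}
read b: {q0, q1, q2, q3, q4}
read b: {q0, q1, q2, q3, q4}
Reachable ∩ accepting = {q1, q3} — nonempty.

accepted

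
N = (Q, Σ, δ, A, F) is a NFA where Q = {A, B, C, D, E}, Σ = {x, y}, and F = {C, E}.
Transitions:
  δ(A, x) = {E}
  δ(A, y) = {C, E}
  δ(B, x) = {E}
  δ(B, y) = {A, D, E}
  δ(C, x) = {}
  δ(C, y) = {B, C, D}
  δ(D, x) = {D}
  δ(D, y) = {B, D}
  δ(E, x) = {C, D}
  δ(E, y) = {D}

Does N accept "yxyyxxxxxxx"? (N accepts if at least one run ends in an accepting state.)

Start: {A}
read y: {C, E}
read x: {C, D}
read y: {B, C, D}
read y: {A, B, C, D, E}
read x: {C, D, E}
read x: {C, D}
read x: {D}
read x: {D}
read x: {D}
read x: {D}
read x: {D}
Reachable ∩ accepting = {} — empty.

rejected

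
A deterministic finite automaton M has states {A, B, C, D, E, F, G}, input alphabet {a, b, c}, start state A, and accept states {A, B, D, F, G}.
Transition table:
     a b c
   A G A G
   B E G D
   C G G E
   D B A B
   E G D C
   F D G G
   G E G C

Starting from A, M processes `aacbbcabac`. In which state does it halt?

A --a--> G
G --a--> E
E --c--> C
C --b--> G
G --b--> G
G --c--> C
C --a--> G
G --b--> G
G --a--> E
E --c--> C

C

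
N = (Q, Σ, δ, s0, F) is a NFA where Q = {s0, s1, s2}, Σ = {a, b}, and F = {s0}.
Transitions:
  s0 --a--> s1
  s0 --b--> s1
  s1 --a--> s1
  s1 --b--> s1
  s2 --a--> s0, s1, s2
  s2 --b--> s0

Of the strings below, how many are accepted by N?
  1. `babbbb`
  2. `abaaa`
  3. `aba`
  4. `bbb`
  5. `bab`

`babbbb`: rejected
`abaaa`: rejected
`aba`: rejected
`bbb`: rejected
`bab`: rejected

0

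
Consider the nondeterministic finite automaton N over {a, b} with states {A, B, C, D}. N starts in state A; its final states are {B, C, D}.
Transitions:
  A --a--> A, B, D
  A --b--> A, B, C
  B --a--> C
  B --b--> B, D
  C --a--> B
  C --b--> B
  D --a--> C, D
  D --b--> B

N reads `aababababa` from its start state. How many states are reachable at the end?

Start: {A}
read a: {A, B, D}
read a: {A, B, C, D}
read b: {A, B, C, D}
read a: {A, B, C, D}
read b: {A, B, C, D}
read a: {A, B, C, D}
read b: {A, B, C, D}
read a: {A, B, C, D}
read b: {A, B, C, D}
read a: {A, B, C, D}
Final reachable set {A, B, C, D} has 4 states.

4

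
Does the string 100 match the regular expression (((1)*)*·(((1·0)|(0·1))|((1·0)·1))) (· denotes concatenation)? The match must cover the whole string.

No split of 100 into u·v has ((1)*)* matching u and (((1·0)|(0·1))|((1·0)·1)) matching v.

no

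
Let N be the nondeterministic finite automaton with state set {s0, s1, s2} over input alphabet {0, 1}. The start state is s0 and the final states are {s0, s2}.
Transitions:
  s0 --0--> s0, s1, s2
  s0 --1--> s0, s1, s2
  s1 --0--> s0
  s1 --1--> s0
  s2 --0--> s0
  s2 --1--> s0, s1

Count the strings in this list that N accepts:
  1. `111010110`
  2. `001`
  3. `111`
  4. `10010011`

`111010110`: accepted
`001`: accepted
`111`: accepted
`10010011`: accepted

4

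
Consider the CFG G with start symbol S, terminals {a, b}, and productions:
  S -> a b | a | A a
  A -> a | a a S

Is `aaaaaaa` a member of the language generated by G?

S ⇒ Aa ⇒ aaSa ⇒ aaAaa ⇒ aaaaSaa ⇒ aaaaaaa

yes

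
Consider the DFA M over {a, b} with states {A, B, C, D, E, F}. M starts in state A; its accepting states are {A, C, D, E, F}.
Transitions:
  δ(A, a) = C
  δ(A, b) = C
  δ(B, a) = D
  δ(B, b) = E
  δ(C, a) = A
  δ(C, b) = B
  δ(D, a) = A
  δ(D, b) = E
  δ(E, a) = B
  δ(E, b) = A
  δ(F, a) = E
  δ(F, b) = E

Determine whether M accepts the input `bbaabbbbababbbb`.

A --b--> C
C --b--> B
B --a--> D
D --a--> A
A --b--> C
C --b--> B
B --b--> E
E --b--> A
A --a--> C
C --b--> B
B --a--> D
D --b--> E
E --b--> A
A --b--> C
C --b--> B
End in state B, which is not an accepting state.

rejected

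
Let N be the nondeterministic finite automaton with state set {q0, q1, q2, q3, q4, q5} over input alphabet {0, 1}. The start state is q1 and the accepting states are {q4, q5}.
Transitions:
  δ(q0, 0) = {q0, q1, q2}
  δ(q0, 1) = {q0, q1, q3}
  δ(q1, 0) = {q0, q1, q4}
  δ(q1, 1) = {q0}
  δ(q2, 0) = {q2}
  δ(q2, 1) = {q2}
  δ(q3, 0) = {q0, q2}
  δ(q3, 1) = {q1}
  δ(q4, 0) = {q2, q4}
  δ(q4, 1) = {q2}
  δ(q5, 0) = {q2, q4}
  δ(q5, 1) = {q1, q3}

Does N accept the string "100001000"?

accepted

Start: {q1}
read 1: {q0}
read 0: {q0, q1, q2}
read 0: {q0, q1, q2, q4}
read 0: {q0, q1, q2, q4}
read 0: {q0, q1, q2, q4}
read 1: {q0, q1, q2, q3}
read 0: {q0, q1, q2, q4}
read 0: {q0, q1, q2, q4}
read 0: {q0, q1, q2, q4}
Reachable ∩ accepting = {q4} — nonempty.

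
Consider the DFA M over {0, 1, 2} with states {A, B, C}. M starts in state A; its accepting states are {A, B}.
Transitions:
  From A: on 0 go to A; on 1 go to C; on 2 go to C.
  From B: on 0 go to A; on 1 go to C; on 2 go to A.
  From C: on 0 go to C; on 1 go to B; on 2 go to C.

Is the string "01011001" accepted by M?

accepted

A --0--> A
A --1--> C
C --0--> C
C --1--> B
B --1--> C
C --0--> C
C --0--> C
C --1--> B
End in state B, which is an accepting state.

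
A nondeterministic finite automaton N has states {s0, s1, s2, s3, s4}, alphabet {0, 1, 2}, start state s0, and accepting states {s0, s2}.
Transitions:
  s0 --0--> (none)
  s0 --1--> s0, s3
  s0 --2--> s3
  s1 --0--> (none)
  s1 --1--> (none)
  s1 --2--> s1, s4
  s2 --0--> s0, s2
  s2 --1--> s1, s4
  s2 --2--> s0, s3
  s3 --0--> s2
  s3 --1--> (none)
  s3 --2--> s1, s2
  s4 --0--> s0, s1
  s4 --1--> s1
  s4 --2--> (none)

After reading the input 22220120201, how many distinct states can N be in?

4

Start: {s0}
read 2: {s3}
read 2: {s1, s2}
read 2: {s0, s1, s3, s4}
read 2: {s1, s2, s3, s4}
read 0: {s0, s1, s2}
read 1: {s0, s1, s3, s4}
read 2: {s1, s2, s3, s4}
read 0: {s0, s1, s2}
read 2: {s0, s1, s3, s4}
read 0: {s0, s1, s2}
read 1: {s0, s1, s3, s4}
Final reachable set {s0, s1, s3, s4} has 4 states.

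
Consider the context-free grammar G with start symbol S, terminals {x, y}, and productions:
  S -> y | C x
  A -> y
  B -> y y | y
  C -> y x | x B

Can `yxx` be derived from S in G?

yes

S ⇒ Cx ⇒ yxx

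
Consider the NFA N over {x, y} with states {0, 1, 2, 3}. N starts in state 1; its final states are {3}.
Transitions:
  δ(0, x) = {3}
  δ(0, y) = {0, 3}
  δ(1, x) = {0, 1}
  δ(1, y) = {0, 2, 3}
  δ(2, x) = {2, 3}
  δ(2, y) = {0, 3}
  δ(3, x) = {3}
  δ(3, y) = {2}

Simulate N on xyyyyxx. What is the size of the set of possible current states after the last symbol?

Start: {1}
read x: {0, 1}
read y: {0, 2, 3}
read y: {0, 2, 3}
read y: {0, 2, 3}
read y: {0, 2, 3}
read x: {2, 3}
read x: {2, 3}
Final reachable set {2, 3} has 2 states.

2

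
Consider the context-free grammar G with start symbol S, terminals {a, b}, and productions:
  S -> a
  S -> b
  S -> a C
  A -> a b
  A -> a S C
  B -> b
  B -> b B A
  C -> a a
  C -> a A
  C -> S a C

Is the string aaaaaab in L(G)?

S ⇒ aC ⇒ aaA ⇒ aaaSC ⇒ aaaaC ⇒ aaaaaA ⇒ aaaaaab

yes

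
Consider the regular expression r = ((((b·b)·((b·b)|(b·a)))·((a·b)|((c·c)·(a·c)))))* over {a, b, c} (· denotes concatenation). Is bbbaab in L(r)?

yes

Split into 1 piece bbbaab; each matches (((b·b)·((b·b)|(b·a)))·((a·b)|((c·c)·(a·c)))).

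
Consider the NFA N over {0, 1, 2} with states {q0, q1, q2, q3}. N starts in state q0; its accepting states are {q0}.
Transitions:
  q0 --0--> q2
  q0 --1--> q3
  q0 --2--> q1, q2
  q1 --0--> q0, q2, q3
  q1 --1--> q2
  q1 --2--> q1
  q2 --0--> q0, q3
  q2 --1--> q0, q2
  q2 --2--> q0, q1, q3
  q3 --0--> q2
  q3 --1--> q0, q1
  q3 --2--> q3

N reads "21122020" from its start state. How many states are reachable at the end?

3

Start: {q0}
read 2: {q1, q2}
read 1: {q0, q2}
read 1: {q0, q2, q3}
read 2: {q0, q1, q2, q3}
read 2: {q0, q1, q2, q3}
read 0: {q0, q2, q3}
read 2: {q0, q1, q2, q3}
read 0: {q0, q2, q3}
Final reachable set {q0, q2, q3} has 3 states.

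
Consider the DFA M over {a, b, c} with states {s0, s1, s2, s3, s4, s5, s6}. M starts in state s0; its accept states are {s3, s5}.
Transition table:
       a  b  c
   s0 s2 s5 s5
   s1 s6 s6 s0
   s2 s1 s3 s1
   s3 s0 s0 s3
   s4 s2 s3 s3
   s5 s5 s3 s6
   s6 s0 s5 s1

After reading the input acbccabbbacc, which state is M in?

s1

s0 --a--> s2
s2 --c--> s1
s1 --b--> s6
s6 --c--> s1
s1 --c--> s0
s0 --a--> s2
s2 --b--> s3
s3 --b--> s0
s0 --b--> s5
s5 --a--> s5
s5 --c--> s6
s6 --c--> s1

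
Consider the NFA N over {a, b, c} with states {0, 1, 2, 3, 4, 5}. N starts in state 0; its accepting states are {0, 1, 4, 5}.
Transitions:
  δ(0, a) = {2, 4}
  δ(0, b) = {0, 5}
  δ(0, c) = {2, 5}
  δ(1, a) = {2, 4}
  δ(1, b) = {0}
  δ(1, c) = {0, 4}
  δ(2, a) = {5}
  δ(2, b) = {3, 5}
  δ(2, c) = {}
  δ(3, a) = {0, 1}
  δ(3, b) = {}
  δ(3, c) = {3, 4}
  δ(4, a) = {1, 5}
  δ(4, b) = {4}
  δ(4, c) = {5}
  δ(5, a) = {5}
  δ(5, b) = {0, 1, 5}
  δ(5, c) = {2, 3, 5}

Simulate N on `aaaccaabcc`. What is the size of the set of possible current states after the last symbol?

4

Start: {0}
read a: {2, 4}
read a: {1, 5}
read a: {2, 4, 5}
read c: {2, 3, 5}
read c: {2, 3, 4, 5}
read a: {0, 1, 5}
read a: {2, 4, 5}
read b: {0, 1, 3, 4, 5}
read c: {0, 2, 3, 4, 5}
read c: {2, 3, 4, 5}
Final reachable set {2, 3, 4, 5} has 4 states.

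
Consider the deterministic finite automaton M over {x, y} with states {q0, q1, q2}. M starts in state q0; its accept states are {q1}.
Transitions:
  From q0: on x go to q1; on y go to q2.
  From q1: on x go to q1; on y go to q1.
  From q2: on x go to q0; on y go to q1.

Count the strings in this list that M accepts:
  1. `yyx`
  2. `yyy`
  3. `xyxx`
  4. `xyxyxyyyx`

`yyx`: accepted
`yyy`: accepted
`xyxx`: accepted
`xyxyxyyyx`: accepted

4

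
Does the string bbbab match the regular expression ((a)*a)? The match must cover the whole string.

no

No split of bbbab into u·v has (a)* matching u and a matching v.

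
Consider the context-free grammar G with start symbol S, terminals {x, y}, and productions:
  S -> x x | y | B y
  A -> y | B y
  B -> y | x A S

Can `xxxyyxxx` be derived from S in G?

no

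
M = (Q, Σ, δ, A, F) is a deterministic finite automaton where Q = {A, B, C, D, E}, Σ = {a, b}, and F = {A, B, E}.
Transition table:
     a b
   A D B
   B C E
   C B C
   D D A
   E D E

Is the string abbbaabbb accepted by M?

A --a--> D
D --b--> A
A --b--> B
B --b--> E
E --a--> D
D --a--> D
D --b--> A
A --b--> B
B --b--> E
End in state E, which is an accepting state.

accepted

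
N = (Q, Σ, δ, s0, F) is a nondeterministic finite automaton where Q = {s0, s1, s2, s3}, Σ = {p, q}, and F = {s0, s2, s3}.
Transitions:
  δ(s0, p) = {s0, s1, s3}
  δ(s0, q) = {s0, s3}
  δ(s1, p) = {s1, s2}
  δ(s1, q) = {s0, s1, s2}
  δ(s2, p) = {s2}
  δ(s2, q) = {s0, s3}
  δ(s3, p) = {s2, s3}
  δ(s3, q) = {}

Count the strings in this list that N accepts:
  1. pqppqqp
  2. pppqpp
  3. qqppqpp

3

pqppqqp: accepted
pppqpp: accepted
qqppqpp: accepted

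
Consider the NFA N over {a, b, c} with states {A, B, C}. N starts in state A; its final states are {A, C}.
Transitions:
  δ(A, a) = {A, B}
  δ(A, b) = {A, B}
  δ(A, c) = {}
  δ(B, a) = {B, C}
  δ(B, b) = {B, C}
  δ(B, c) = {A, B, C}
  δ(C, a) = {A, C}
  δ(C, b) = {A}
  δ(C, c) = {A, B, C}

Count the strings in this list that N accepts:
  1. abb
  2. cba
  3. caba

1

abb: accepted
cba: rejected
caba: rejected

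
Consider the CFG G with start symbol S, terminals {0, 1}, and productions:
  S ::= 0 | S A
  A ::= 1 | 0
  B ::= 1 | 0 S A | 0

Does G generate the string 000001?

yes

S ⇒ SA ⇒ SAA ⇒ SAAA ⇒ SAAAA ⇒ SAAAAA ⇒ 0AAAAA ⇒ 00AAAA ⇒ 000AAA ⇒ 0000AA ⇒ 00000A ⇒ 000001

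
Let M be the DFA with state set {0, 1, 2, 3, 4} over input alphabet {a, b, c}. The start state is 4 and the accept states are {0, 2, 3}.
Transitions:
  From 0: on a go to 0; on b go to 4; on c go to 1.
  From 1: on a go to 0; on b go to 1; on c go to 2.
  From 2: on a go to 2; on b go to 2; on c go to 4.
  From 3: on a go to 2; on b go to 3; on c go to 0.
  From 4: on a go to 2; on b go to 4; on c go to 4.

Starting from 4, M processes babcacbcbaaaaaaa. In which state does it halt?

4 --b--> 4
4 --a--> 2
2 --b--> 2
2 --c--> 4
4 --a--> 2
2 --c--> 4
4 --b--> 4
4 --c--> 4
4 --b--> 4
4 --a--> 2
2 --a--> 2
2 --a--> 2
2 --a--> 2
2 --a--> 2
2 --a--> 2
2 --a--> 2

2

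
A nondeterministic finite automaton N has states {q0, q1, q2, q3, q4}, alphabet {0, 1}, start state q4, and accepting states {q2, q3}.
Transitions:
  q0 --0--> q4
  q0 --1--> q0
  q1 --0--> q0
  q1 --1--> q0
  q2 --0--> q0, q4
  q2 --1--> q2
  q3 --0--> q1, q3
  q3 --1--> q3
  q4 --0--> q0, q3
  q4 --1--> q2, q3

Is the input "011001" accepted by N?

accepted

Start: {q4}
read 0: {q0, q3}
read 1: {q0, q3}
read 1: {q0, q3}
read 0: {q1, q3, q4}
read 0: {q0, q1, q3}
read 1: {q0, q3}
Reachable ∩ accepting = {q3} — nonempty.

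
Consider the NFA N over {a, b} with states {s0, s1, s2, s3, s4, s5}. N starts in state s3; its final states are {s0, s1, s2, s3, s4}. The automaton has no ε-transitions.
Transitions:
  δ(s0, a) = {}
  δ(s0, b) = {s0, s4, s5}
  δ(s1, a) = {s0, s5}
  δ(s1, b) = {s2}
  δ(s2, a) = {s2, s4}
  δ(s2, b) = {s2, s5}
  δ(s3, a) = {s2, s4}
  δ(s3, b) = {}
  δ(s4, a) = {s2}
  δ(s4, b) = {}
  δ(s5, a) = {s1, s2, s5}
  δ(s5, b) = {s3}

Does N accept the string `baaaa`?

Start: {s3}
read b: {}
The reachable set is empty and stays empty for the remaining 4 symbols.
Reachable ∩ accepting = {} — empty.

rejected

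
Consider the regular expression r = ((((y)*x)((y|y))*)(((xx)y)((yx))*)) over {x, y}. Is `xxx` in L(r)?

no

No split of xxx into u·v has (((y)*x)((y|y))*) matching u and (((xx)y)((yx))*) matching v.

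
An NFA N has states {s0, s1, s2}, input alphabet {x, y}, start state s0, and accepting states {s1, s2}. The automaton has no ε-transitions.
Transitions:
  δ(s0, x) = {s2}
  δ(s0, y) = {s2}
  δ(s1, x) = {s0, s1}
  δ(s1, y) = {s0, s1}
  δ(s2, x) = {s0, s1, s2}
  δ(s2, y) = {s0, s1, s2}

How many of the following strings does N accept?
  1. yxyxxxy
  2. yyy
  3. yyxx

yxyxxxy: accepted
yyy: accepted
yyxx: accepted

3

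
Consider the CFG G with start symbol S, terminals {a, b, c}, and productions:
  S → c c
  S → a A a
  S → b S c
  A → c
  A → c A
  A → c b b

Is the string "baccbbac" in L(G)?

yes

S ⇒ bSc ⇒ baAac ⇒ bacAac ⇒ baccbbac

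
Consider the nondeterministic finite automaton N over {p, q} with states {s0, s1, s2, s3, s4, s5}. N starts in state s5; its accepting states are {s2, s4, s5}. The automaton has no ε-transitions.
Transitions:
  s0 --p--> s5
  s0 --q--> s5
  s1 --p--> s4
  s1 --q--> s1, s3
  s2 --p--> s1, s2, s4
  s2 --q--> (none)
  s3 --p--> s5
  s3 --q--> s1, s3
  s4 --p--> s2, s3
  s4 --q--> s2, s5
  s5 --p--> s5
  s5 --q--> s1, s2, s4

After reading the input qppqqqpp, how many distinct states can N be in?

5

Start: {s5}
read q: {s1, s2, s4}
read p: {s1, s2, s3, s4}
read p: {s1, s2, s3, s4, s5}
read q: {s1, s2, s3, s4, s5}
read q: {s1, s2, s3, s4, s5}
read q: {s1, s2, s3, s4, s5}
read p: {s1, s2, s3, s4, s5}
read p: {s1, s2, s3, s4, s5}
Final reachable set {s1, s2, s3, s4, s5} has 5 states.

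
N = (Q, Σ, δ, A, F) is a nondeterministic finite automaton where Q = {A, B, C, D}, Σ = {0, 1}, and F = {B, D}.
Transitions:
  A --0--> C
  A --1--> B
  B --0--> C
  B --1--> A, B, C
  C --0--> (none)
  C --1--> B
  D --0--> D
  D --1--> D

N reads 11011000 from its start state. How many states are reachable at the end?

Start: {A}
read 1: {B}
read 1: {A, B, C}
read 0: {C}
read 1: {B}
read 1: {A, B, C}
read 0: {C}
read 0: {}
The reachable set is empty and stays empty for the remaining 1 symbol.
Final reachable set {} has 0 states.

0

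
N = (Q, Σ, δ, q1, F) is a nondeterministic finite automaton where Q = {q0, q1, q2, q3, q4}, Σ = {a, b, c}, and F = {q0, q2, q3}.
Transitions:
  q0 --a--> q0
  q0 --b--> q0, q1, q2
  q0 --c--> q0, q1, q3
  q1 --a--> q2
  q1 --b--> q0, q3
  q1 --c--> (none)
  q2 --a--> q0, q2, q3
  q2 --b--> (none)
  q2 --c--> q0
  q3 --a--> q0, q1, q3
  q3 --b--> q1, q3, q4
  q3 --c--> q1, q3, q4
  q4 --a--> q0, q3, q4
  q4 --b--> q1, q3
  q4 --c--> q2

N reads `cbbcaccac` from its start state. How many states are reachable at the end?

0

Start: {q1}
read c: {}
The reachable set is empty and stays empty for the remaining 8 symbols.
Final reachable set {} has 0 states.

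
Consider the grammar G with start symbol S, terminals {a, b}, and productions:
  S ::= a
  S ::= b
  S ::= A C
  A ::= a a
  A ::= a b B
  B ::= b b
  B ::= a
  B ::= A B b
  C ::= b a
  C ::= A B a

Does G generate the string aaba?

yes

S ⇒ AC ⇒ aaC ⇒ aaba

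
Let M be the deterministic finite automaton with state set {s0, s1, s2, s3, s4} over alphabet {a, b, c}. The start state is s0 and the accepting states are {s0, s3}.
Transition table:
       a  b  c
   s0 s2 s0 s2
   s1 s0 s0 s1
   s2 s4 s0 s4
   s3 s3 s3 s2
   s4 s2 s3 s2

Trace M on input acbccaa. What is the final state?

s4

s0 --a--> s2
s2 --c--> s4
s4 --b--> s3
s3 --c--> s2
s2 --c--> s4
s4 --a--> s2
s2 --a--> s4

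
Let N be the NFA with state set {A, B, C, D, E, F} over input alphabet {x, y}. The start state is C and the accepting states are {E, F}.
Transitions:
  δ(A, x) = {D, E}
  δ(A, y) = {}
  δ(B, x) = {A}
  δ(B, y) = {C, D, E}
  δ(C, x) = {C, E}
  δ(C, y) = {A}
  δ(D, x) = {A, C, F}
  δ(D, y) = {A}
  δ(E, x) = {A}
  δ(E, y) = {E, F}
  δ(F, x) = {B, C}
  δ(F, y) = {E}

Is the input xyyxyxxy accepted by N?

accepted

Start: {C}
read x: {C, E}
read y: {A, E, F}
read y: {E, F}
read x: {A, B, C}
read y: {A, C, D, E}
read x: {A, C, D, E, F}
read x: {A, B, C, D, E, F}
read y: {A, C, D, E, F}
Reachable ∩ accepting = {E, F} — nonempty.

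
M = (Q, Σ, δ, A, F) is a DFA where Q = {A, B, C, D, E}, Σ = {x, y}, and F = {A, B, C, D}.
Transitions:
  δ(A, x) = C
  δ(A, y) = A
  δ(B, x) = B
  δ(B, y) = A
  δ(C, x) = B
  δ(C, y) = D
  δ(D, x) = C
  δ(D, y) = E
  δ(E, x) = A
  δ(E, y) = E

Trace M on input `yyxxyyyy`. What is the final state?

A

A --y--> A
A --y--> A
A --x--> C
C --x--> B
B --y--> A
A --y--> A
A --y--> A
A --y--> A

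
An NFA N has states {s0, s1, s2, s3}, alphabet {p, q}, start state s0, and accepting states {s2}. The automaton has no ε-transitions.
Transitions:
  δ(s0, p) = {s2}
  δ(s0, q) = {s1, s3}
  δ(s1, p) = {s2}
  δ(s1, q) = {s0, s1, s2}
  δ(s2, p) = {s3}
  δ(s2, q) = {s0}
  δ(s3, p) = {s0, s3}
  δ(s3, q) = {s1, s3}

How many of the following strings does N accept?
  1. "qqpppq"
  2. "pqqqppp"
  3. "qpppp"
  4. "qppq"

"qqpppq": rejected
"pqqqppp": accepted
"qpppp": accepted
"qppq": rejected

2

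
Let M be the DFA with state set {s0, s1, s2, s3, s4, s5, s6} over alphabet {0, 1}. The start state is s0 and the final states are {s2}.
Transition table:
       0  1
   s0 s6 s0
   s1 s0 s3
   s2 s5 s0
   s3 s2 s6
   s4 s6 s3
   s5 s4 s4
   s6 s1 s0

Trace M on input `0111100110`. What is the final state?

s0 --0--> s6
s6 --1--> s0
s0 --1--> s0
s0 --1--> s0
s0 --1--> s0
s0 --0--> s6
s6 --0--> s1
s1 --1--> s3
s3 --1--> s6
s6 --0--> s1

s1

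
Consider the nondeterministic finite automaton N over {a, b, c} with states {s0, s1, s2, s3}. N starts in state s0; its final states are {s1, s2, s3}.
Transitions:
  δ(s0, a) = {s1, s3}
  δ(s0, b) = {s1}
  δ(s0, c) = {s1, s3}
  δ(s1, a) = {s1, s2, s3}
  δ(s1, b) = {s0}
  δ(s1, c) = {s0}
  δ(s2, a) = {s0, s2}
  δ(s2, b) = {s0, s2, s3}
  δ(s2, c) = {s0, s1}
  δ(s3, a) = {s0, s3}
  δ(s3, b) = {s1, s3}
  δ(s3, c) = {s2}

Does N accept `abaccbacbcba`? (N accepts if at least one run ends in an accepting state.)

accepted

Start: {s0}
read a: {s1, s3}
read b: {s0, s1, s3}
read a: {s0, s1, s2, s3}
read c: {s0, s1, s2, s3}
read c: {s0, s1, s2, s3}
read b: {s0, s1, s2, s3}
read a: {s0, s1, s2, s3}
read c: {s0, s1, s2, s3}
read b: {s0, s1, s2, s3}
read c: {s0, s1, s2, s3}
read b: {s0, s1, s2, s3}
read a: {s0, s1, s2, s3}
Reachable ∩ accepting = {s1, s2, s3} — nonempty.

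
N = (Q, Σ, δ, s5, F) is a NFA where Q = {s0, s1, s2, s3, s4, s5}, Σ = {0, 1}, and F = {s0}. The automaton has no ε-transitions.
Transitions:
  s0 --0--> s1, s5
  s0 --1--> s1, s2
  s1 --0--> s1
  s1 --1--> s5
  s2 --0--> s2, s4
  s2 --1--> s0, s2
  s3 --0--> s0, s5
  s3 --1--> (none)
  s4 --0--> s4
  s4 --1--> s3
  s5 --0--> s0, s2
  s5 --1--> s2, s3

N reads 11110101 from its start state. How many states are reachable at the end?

Start: {s5}
read 1: {s2, s3}
read 1: {s0, s2}
read 1: {s0, s1, s2}
read 1: {s0, s1, s2, s5}
read 0: {s0, s1, s2, s4, s5}
read 1: {s0, s1, s2, s3, s5}
read 0: {s0, s1, s2, s4, s5}
read 1: {s0, s1, s2, s3, s5}
Final reachable set {s0, s1, s2, s3, s5} has 5 states.

5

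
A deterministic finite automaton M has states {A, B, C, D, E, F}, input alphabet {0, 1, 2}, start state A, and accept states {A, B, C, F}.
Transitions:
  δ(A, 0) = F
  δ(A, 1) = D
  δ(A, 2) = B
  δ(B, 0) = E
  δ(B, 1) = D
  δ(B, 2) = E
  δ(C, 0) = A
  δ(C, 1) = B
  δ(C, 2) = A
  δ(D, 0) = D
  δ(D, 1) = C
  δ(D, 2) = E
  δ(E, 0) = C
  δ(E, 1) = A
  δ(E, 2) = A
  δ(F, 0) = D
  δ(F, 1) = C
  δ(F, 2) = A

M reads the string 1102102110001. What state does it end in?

C

A --1--> D
D --1--> C
C --0--> A
A --2--> B
B --1--> D
D --0--> D
D --2--> E
E --1--> A
A --1--> D
D --0--> D
D --0--> D
D --0--> D
D --1--> C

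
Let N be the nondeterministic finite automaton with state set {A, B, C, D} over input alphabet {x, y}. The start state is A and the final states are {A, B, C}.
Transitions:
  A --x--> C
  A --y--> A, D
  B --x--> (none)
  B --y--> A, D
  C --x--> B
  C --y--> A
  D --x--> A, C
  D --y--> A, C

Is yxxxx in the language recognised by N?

rejected

Start: {A}
read y: {A, D}
read x: {A, C}
read x: {B, C}
read x: {B}
read x: {}
Reachable ∩ accepting = {} — empty.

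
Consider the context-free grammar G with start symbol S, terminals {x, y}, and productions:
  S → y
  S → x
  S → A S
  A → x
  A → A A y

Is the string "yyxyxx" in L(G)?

no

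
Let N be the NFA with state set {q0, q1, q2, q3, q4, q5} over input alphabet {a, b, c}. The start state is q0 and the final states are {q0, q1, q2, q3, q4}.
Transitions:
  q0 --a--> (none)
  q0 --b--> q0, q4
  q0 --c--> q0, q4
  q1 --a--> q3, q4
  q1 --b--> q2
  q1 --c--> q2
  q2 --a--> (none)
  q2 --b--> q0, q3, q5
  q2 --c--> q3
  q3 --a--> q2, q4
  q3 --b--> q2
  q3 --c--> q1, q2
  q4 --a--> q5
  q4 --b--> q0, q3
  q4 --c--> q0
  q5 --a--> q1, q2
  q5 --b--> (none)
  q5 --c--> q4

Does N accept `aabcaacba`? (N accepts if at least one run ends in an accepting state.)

Start: {q0}
read a: {}
The reachable set is empty and stays empty for the remaining 8 symbols.
Reachable ∩ accepting = {} — empty.

rejected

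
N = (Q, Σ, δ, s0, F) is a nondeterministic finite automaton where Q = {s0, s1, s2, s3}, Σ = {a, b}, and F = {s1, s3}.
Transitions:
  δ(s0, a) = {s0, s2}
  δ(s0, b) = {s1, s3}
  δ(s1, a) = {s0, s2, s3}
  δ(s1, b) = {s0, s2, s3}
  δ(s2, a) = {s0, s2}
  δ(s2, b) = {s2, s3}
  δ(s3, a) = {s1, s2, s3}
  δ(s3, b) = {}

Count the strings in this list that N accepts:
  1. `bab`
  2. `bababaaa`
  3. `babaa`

3

`bab`: accepted
`bababaaa`: accepted
`babaa`: accepted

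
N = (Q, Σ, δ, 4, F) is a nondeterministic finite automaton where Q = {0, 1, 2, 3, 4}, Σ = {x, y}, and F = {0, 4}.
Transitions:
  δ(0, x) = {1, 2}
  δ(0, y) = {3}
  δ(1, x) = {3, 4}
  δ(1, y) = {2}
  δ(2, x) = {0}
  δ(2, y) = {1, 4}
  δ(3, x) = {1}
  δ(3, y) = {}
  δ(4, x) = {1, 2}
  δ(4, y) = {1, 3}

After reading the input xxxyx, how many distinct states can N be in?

Start: {4}
read x: {1, 2}
read x: {0, 3, 4}
read x: {1, 2}
read y: {1, 2, 4}
read x: {0, 1, 2, 3, 4}
Final reachable set {0, 1, 2, 3, 4} has 5 states.

5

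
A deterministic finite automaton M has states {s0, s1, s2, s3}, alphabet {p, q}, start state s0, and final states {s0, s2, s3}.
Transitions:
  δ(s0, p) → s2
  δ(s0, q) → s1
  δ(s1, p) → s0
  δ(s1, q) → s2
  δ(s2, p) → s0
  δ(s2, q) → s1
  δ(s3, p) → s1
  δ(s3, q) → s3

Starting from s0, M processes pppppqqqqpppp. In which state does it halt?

s0 --p--> s2
s2 --p--> s0
s0 --p--> s2
s2 --p--> s0
s0 --p--> s2
s2 --q--> s1
s1 --q--> s2
s2 --q--> s1
s1 --q--> s2
s2 --p--> s0
s0 --p--> s2
s2 --p--> s0
s0 --p--> s2

s2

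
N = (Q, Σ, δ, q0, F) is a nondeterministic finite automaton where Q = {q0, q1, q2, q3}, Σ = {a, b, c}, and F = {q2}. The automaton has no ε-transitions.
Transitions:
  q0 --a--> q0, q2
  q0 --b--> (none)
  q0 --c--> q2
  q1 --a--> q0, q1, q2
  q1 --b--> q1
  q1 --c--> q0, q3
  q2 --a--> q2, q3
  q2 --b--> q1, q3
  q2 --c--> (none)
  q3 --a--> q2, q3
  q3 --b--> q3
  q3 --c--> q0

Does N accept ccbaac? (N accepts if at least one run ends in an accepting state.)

Start: {q0}
read c: {q2}
read c: {}
The reachable set is empty and stays empty for the remaining 4 symbols.
Reachable ∩ accepting = {} — empty.

rejected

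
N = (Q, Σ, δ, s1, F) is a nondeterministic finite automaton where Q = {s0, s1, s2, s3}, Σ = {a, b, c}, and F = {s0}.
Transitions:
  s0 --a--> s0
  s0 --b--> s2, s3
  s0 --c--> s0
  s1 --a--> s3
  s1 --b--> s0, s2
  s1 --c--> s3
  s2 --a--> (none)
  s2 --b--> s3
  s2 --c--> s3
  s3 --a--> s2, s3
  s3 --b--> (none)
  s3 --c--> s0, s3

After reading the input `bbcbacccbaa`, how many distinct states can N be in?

2

Start: {s1}
read b: {s0, s2}
read b: {s2, s3}
read c: {s0, s3}
read b: {s2, s3}
read a: {s2, s3}
read c: {s0, s3}
read c: {s0, s3}
read c: {s0, s3}
read b: {s2, s3}
read a: {s2, s3}
read a: {s2, s3}
Final reachable set {s2, s3} has 2 states.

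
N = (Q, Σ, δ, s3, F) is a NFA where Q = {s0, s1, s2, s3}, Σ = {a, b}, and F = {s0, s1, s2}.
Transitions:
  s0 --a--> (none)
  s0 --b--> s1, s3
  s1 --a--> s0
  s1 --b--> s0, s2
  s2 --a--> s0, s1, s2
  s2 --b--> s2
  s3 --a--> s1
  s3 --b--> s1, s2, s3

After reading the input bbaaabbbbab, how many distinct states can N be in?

Start: {s3}
read b: {s1, s2, s3}
read b: {s0, s1, s2, s3}
read a: {s0, s1, s2}
read a: {s0, s1, s2}
read a: {s0, s1, s2}
read b: {s0, s1, s2, s3}
read b: {s0, s1, s2, s3}
read b: {s0, s1, s2, s3}
read b: {s0, s1, s2, s3}
read a: {s0, s1, s2}
read b: {s0, s1, s2, s3}
Final reachable set {s0, s1, s2, s3} has 4 states.

4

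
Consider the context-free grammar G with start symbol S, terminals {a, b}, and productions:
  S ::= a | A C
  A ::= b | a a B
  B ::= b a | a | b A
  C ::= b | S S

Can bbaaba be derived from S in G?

no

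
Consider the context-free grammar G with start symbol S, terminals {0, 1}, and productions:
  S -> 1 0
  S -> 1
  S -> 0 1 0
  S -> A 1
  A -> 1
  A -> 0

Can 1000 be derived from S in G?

no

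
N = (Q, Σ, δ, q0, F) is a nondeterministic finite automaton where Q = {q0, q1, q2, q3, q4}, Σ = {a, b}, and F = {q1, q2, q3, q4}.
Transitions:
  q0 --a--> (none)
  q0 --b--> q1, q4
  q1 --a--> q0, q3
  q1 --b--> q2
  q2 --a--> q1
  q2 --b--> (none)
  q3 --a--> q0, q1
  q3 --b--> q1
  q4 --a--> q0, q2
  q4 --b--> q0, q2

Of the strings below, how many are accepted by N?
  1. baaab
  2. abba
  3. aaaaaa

baaab: accepted
abba: rejected
aaaaaa: rejected

1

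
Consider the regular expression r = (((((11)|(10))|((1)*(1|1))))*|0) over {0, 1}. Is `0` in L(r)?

yes

The right alternative 0 matches 0.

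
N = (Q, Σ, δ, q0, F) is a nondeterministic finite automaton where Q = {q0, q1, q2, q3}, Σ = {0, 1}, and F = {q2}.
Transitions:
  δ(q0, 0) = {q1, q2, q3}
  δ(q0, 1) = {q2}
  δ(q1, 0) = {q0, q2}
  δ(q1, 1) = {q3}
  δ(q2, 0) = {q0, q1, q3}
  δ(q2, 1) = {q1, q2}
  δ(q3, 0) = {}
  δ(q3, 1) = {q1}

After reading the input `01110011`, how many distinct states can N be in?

Start: {q0}
read 0: {q1, q2, q3}
read 1: {q1, q2, q3}
read 1: {q1, q2, q3}
read 1: {q1, q2, q3}
read 0: {q0, q1, q2, q3}
read 0: {q0, q1, q2, q3}
read 1: {q1, q2, q3}
read 1: {q1, q2, q3}
Final reachable set {q1, q2, q3} has 3 states.

3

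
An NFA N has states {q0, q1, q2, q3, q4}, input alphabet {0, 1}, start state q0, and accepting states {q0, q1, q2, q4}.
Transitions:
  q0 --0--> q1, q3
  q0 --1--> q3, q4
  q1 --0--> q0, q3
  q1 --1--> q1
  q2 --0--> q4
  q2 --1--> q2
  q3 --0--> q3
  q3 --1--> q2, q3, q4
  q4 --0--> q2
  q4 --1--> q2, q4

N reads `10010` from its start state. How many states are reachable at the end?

Start: {q0}
read 1: {q3, q4}
read 0: {q2, q3}
read 0: {q3, q4}
read 1: {q2, q3, q4}
read 0: {q2, q3, q4}
Final reachable set {q2, q3, q4} has 3 states.

3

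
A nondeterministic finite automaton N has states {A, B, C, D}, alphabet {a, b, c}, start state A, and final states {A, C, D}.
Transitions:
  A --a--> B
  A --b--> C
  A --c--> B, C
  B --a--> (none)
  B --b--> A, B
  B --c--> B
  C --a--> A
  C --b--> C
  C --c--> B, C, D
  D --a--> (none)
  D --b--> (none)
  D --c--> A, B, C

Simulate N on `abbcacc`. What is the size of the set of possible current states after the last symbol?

Start: {A}
read a: {B}
read b: {A, B}
read b: {A, B, C}
read c: {B, C, D}
read a: {A}
read c: {B, C}
read c: {B, C, D}
Final reachable set {B, C, D} has 3 states.

3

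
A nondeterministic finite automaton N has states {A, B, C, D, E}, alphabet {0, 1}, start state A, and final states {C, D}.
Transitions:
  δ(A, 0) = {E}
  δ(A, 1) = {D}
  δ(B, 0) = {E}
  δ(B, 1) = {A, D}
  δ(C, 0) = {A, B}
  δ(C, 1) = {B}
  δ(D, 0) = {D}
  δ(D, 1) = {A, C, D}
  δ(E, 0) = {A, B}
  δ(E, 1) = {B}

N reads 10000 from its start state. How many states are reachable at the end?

1

Start: {A}
read 1: {D}
read 0: {D}
read 0: {D}
read 0: {D}
read 0: {D}
Final reachable set {D} has 1 state.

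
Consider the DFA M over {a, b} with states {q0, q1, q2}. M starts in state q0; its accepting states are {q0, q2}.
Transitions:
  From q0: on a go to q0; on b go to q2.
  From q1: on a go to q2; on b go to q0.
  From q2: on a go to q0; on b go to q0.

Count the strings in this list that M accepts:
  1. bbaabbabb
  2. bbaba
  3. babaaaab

3

bbaabbabb: accepted
bbaba: accepted
babaaaab: accepted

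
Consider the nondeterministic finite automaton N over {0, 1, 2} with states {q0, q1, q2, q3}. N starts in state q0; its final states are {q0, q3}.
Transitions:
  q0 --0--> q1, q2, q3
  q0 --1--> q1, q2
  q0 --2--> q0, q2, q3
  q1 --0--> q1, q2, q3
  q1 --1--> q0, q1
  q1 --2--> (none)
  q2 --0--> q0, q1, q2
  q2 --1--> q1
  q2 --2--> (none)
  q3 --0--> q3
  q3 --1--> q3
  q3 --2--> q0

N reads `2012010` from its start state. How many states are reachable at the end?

4

Start: {q0}
read 2: {q0, q2, q3}
read 0: {q0, q1, q2, q3}
read 1: {q0, q1, q2, q3}
read 2: {q0, q2, q3}
read 0: {q0, q1, q2, q3}
read 1: {q0, q1, q2, q3}
read 0: {q0, q1, q2, q3}
Final reachable set {q0, q1, q2, q3} has 4 states.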